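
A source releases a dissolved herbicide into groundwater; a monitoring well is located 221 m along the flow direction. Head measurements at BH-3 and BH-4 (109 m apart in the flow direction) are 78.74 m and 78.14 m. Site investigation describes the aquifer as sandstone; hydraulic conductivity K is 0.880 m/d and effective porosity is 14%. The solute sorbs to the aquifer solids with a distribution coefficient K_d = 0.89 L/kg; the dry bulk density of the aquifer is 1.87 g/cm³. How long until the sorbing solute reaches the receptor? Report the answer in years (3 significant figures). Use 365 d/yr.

Hydraulic gradient i = (78.74 − 78.14) / 109 = 0.60 / 109 = 0.005505
q = Ki = 0.880 × 0.005505 = 0.004844 m/d
v = Ki/n = 0.880·0.005505/0.14 = 0.03460 m/d
Retardation R = 1 + ρ_b·K_d/n = 1 + 1.87×0.89/0.14 = 12.89
Contaminant velocity v_c = v/R = 0.03460/12.89 = 0.002685 m/d
t = L/v_c = 221/0.002685 = 82320 d
   = 82320/365 = 226 yr

226 years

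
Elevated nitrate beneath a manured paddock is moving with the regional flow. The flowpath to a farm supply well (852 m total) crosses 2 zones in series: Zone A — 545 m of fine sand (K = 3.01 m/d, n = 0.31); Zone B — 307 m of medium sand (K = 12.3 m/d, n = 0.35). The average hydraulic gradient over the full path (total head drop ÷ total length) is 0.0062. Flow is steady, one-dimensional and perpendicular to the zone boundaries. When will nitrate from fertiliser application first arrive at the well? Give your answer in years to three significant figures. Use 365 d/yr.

Continuity: the same q passes through each zone, so ΔH = q·Σ(L_j/K_j) — the zones act as resistances in series.
Σ(L/K) = 545/3.01 + 307/12.3 = 181.1 + 24.96 = 206.0 d
K_eq = L_total / Σ(L/K) = 852 / 206.0 = 4.135 m/d
q = K_eq · i = 4.135 × 0.0062 = 0.02564 m/d (same in every zone)
Zone A: v = q/n = 0.02564/0.31 = 0.08271 m/d → t_A = 545/0.08271 = 6589 d
Zone B: v = q/n = 0.02564/0.35 = 0.07326 m/d → t_B = 307/0.07326 = 4191 d
Total t = 6589 + 4191 = 10780 d
   = 10780 / 365 = 29.5 yr

29.5 years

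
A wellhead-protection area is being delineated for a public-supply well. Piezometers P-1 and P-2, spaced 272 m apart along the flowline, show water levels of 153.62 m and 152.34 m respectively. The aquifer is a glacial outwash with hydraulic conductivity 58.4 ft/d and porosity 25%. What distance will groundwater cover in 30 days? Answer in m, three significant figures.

Hydraulic gradient i = (153.62 − 152.34) / 272 = 1.28 / 272 = 0.004706
K = 58.4 ft/d × 0.3048 = 17.80 m/d
Specific discharge q = 17.80 × 0.004706 = 0.08377 m/d
v_s = q/n_e = 0.08377/0.25 = 0.3351 m/d
L = v × T = 0.3351 × 30 = 10.05 m

10.1 m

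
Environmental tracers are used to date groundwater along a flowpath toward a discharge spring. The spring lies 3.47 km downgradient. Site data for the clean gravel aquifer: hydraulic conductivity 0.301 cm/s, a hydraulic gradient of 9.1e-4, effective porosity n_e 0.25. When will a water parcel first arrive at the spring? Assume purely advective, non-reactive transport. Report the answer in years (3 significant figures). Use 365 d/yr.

K = 0.301 cm/s × 864 = 260.1 m/d
Darcy flux q = K·i = 260.1 × 9.1e-4 = 0.2367 m/d
v_s = q/n_e = 0.2367/0.25 = 0.9466 m/d
L = 3.47 km = 3470 m
t = L / v = 3470 / 0.9466 = 3666 d
   = 3666 / 365 = 10.0 yr

10.0 years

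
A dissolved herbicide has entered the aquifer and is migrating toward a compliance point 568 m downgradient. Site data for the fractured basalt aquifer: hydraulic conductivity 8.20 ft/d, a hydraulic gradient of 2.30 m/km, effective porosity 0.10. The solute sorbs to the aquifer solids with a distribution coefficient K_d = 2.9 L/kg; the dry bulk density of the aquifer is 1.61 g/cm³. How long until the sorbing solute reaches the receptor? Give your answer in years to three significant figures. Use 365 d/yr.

1290 years

K = 8.20 ft/d × 0.3048 = 2.499 m/d
q = Ki = 2.499 × 0.0023 = 0.005749 m/d
Average linear velocity = 0.005749 / 0.10 = 0.05749 m/d
Retardation R = 1 + ρ_b·K_d/n = 1 + 1.61×2.9/0.10 = 47.69
Contaminant velocity v_c = v/R = 0.05749/47.69 = 0.001205 m/d
t = L/v_c = 568/0.001205 = 471200 d
   = 471200/365 = 1290 yr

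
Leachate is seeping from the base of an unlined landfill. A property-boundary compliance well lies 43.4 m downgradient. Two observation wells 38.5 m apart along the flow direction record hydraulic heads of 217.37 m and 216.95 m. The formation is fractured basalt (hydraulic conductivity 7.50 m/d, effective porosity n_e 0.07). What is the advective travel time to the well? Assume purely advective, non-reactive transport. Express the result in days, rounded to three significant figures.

Hydraulic gradient i = (217.37 − 216.95) / 38.5 = 0.42 / 38.5 = 0.01091
Darcy flux q = K·i = 7.50 × 0.01091 = 0.08182 m/d
Average linear velocity = 0.08182 / 0.07 = 1.169 m/d
t = L / v = 43.4 / 1.169 = 37.13 d

37.1 days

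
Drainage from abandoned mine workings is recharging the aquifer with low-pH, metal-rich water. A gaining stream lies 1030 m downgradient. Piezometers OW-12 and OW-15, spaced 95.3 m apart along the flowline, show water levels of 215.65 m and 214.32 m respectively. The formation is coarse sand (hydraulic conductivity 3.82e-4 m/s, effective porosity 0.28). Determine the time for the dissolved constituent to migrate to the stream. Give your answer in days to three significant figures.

626 days

Hydraulic gradient i = (215.65 − 214.32) / 95.3 = 1.33 / 95.3 = 0.01396
K = 3.82e-4 m/s × 86400 s/d = 33.00 m/d
q = Ki = 33.00 × 0.01396 = 0.4606 m/d
Seepage velocity v = q / n = 0.4606 / 0.28 = 1.645 m/d
t = L / v = 1030 / 1.645 = 626.1 d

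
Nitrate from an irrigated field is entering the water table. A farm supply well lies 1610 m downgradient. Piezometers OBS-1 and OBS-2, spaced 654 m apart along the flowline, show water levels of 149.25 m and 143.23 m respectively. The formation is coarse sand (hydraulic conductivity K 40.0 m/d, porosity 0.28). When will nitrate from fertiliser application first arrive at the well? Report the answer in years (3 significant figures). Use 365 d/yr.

3.35 years

Hydraulic gradient i = (149.25 − 143.23) / 654 = 6.02 / 654 = 0.009205
Specific discharge q = 40.0 × 0.009205 = 0.3682 m/d
v_s = q/n_e = 0.3682/0.28 = 1.315 m/d
t = L / v = 1610 / 1.315 = 1224 d
   = 1224 / 365 = 3.35 yr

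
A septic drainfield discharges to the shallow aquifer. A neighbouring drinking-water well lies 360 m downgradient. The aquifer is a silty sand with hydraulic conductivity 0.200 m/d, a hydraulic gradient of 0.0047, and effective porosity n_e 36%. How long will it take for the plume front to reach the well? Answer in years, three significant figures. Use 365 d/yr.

378 years

Darcy flux q = K·i = 0.200 × 0.0047 = 9.400e-4 m/d
v_s = q/n_e = 9.400e-4/0.36 = 0.002611 m/d
t = L / v = 360 / 0.002611 = 137900 d
   = 137900 / 365 = 378 yr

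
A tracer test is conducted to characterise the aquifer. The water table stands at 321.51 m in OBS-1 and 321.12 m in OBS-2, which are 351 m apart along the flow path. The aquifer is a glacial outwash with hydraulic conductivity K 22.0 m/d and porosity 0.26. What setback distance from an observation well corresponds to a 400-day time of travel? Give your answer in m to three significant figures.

37.6 m

Hydraulic gradient i = (321.51 − 321.12) / 351 = 0.39 / 351 = 0.001111
q = Ki = 22.0 × 0.001111 = 0.02444 m/d
Seepage velocity v = q / n = 0.02444 / 0.26 = 0.09402 m/d
L = v × T = 0.09402 × 400 = 37.61 m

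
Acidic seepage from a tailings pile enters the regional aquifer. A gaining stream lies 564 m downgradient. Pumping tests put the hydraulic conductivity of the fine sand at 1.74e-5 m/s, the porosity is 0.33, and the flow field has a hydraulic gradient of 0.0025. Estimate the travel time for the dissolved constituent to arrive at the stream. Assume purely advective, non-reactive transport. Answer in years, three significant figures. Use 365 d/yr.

136 years

K = 1.74e-5 m/s × 86400 s/d = 1.503 m/d
Specific discharge q = 1.503 × 0.0025 = 0.003758 m/d
Seepage velocity v = q / n = 0.003758 / 0.33 = 0.01139 m/d
t = L / v = 564 / 0.01139 = 49520 d
   = 49520 / 365 = 136 yr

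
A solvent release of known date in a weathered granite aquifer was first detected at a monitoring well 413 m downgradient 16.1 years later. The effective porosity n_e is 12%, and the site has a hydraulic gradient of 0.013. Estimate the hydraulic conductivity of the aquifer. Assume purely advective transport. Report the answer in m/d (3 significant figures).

0.649 m/d

t = 16.1 years = 5877 d
v = L / t = 413 / 5877 = 0.07028 m/d
K = v · n / i = 0.07028 × 0.12 / 0.013 = 0.649 m/d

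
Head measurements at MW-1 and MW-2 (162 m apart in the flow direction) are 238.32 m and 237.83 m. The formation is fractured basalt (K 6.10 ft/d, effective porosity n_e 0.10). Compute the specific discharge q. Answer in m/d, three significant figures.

0.00562 m/d

Hydraulic gradient i = (238.32 − 237.83) / 162 = 0.49 / 162 = 0.003025
K = 6.10 ft/d × 0.3048 = 1.859 m/d
Darcy flux q = K·i = 1.859 × 0.003025 = 0.005624 m/d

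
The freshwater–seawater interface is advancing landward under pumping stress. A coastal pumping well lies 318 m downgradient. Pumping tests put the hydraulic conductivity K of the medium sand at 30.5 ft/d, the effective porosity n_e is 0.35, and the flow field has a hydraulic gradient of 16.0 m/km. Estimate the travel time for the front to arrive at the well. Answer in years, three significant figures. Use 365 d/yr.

K = 30.5 ft/d × 0.3048 = 9.296 m/d
Specific discharge q = 9.296 × 0.016 = 0.1487 m/d
Average linear velocity = 0.1487 / 0.35 = 0.4250 m/d
t = L / v = 318 / 0.4250 = 748.3 d
   = 748.3 / 365 = 2.05 yr

2.05 years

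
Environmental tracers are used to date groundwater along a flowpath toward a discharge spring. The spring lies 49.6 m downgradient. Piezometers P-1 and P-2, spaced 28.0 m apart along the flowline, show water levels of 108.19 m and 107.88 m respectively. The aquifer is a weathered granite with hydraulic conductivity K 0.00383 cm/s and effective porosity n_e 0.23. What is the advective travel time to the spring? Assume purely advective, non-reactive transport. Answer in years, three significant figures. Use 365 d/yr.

Hydraulic gradient i = (108.19 − 107.88) / 28.0 = 0.31 / 28.0 = 0.01107
K = 0.00383 cm/s × 864 = 3.309 m/d
q = Ki = 3.309 × 0.01107 = 0.03664 m/d
Average linear velocity = 0.03664 / 0.23 = 0.1593 m/d
t = L / v = 49.6 / 0.1593 = 311.4 d
   = 311.4 / 365 = 0.853 yr

0.853 years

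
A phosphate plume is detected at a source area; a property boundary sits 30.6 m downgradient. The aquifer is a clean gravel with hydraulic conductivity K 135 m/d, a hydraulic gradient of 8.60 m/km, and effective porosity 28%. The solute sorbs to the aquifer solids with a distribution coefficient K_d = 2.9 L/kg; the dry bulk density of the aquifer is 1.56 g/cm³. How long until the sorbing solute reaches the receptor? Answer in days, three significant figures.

127 days

Darcy flux q = K·i = 135 × 0.0086 = 1.161 m/d
Average linear velocity = 1.161 / 0.28 = 4.146 m/d
Retardation R = 1 + ρ_b·K_d/n = 1 + 1.56×2.9/0.28 = 17.16
Contaminant velocity v_c = v/R = 4.146/17.16 = 0.2417 m/d
t = L/v_c = 30.6/0.2417 = 126.6 d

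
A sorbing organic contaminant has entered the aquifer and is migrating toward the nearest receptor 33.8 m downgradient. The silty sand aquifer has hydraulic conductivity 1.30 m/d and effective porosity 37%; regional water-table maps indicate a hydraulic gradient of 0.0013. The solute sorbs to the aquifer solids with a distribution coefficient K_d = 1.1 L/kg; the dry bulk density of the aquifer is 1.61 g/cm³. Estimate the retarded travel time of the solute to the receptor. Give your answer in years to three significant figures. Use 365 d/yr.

117 years

Specific discharge q = 1.30 × 0.0013 = 0.001690 m/d
v = Ki/n = 1.30·0.0013/0.37 = 0.004568 m/d
Retardation R = 1 + ρ_b·K_d/n = 1 + 1.61×1.1/0.37 = 5.786
Contaminant velocity v_c = v/R = 0.004568/5.786 = 7.894e-4 m/d
t = L/v_c = 33.8/7.894e-4 = 42820 d
   = 42820/365 = 117 yr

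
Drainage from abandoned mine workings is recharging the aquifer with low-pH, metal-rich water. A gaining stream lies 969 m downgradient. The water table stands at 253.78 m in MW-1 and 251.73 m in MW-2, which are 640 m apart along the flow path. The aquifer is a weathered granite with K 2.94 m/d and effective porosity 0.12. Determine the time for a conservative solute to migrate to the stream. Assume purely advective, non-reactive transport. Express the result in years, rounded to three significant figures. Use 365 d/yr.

33.8 years

Hydraulic gradient i = (253.78 − 251.73) / 640 = 2.05 / 640 = 0.003203
q = Ki = 2.94 × 0.003203 = 0.009417 m/d
Average linear velocity = 0.009417 / 0.12 = 0.07848 m/d
t = L / v = 969 / 0.07848 = 12350 d
   = 12350 / 365 = 33.8 yr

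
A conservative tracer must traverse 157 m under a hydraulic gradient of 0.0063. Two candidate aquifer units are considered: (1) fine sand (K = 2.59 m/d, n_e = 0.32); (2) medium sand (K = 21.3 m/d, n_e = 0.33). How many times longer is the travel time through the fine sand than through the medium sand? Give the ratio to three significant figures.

Unit 1 (fine sand): v = 2.59×0.0063/0.32 = 0.05099 m/d, t = 157/0.05099 = 3079 d
Unit 2 (medium sand): v = 21.3×0.0063/0.33 = 0.4066 m/d, t = 157/0.4066 = 386.1 d
t(fine sand) / t(medium sand) = 3079/386.1 = 7.97

7.97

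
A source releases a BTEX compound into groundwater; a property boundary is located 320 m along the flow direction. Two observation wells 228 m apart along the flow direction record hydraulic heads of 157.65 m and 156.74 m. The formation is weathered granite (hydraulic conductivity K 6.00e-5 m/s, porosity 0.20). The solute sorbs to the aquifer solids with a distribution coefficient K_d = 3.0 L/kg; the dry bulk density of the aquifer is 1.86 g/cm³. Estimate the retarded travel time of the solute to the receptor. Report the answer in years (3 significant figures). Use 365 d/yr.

Hydraulic gradient i = (157.65 − 156.74) / 228 = 0.91 / 228 = 0.003991
K = 6.00e-5 m/s × 86400 s/d = 5.184 m/d
Specific discharge q = 5.184 × 0.003991 = 0.02069 m/d
Seepage velocity v = q / n = 0.02069 / 0.20 = 0.1035 m/d
Retardation R = 1 + ρ_b·K_d/n = 1 + 1.86×3.0/0.20 = 28.90
Contaminant velocity v_c = v/R = 0.1035/28.90 = 0.003580 m/d
t = L/v_c = 320/0.003580 = 89390 d
   = 89390/365 = 245 yr

245 years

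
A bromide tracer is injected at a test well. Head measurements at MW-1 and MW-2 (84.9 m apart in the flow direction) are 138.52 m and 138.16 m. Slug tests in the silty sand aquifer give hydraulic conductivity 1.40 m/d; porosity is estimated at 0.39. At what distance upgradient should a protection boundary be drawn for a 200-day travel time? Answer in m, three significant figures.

Hydraulic gradient i = (138.52 − 138.16) / 84.9 = 0.36 / 84.9 = 0.004240
Specific discharge q = 1.40 × 0.004240 = 0.005936 m/d
v_s = q/n_e = 0.005936/0.39 = 0.01522 m/d
L = v × T = 0.01522 × 200 = 3.044 m

3.04 m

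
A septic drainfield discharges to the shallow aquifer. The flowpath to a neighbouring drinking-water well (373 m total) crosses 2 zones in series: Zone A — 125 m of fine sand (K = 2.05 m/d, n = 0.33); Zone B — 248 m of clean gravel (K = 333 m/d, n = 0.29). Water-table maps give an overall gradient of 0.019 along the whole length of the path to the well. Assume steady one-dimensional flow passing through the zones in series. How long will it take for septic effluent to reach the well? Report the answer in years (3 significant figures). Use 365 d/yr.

For zones in series the flux q is common to all zones; the equivalent conductivity is the harmonic (thickness-weighted) mean, K_eq = L_total / Σ(L_j/K_j).
Σ(L/K) = 125/2.05 + 248/333 = 60.98 + 0.7447 = 61.72 d
K_eq = L_total / Σ(L/K) = 373 / 61.72 = 6.043 m/d
q = K_eq · i = 6.043 × 0.019 = 0.1148 m/d (same in every zone)
Zone A: v = q/n = 0.1148/0.33 = 0.3480 m/d → t_A = 125/0.3480 = 359.2 d
Zone B: v = q/n = 0.1148/0.29 = 0.3959 m/d → t_B = 248/0.3959 = 626.3 d
Total t = 359.2 + 626.3 = 985.6 d
   = 985.6 / 365 = 2.70 yr

2.70 years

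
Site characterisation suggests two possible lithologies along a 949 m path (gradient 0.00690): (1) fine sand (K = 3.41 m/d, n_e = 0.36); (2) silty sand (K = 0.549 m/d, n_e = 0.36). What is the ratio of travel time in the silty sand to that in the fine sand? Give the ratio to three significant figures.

Unit 1 (fine sand): v = 3.41×0.0069/0.36 = 0.06536 m/d, t = 949/0.06536 = 14520 d
Unit 2 (silty sand): v = 0.549×0.0069/0.36 = 0.01052 m/d, t = 949/0.01052 = 90190 d
t(silty sand) / t(fine sand) = 90190/14520 = 6.21

6.21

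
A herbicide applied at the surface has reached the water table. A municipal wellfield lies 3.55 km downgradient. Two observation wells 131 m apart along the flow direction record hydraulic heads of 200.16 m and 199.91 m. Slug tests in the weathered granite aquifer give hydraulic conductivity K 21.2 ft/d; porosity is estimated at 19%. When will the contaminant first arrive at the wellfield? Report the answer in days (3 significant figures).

Hydraulic gradient i = (200.16 − 199.91) / 131 = 0.25 / 131 = 0.001908
K = 21.2 ft/d × 0.3048 = 6.462 m/d
Specific discharge q = 6.462 × 0.001908 = 0.01233 m/d
Average linear velocity = 0.01233 / 0.19 = 0.06490 m/d
L = 3.55 km = 3550 m
t = L / v = 3550 / 0.06490 = 54700 d

54700 days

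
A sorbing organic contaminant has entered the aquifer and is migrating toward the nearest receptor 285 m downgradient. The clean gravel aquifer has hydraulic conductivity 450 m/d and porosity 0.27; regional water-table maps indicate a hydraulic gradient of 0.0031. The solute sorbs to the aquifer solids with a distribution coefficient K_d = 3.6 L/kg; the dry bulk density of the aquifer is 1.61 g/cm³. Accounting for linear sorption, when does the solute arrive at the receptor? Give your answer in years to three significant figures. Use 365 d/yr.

q = Ki = 450 × 0.0031 = 1.395 m/d
v_s = q/n_e = 1.395/0.27 = 5.167 m/d
Retardation R = 1 + ρ_b·K_d/n = 1 + 1.61×3.6/0.27 = 22.47
Contaminant velocity v_c = v/R = 5.167/22.47 = 0.2300 m/d
t = L/v_c = 285/0.2300 = 1239 d
   = 1239/365 = 3.40 yr

3.40 years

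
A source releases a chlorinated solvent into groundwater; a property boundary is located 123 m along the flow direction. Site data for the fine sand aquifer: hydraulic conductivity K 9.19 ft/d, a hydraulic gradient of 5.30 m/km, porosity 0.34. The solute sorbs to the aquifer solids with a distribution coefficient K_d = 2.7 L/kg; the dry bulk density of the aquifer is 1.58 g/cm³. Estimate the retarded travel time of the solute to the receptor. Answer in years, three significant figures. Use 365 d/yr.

K = 9.19 ft/d × 0.3048 = 2.801 m/d
Darcy flux q = K·i = 2.801 × 0.0053 = 0.01485 m/d
v = Ki/n = 2.801·0.0053/0.34 = 0.04366 m/d
Retardation R = 1 + ρ_b·K_d/n = 1 + 1.58×2.7/0.34 = 13.55
Contaminant velocity v_c = v/R = 0.04366/13.55 = 0.003223 m/d
t = L/v_c = 123/0.003223 = 38160 d
   = 38160/365 = 105 yr

105 years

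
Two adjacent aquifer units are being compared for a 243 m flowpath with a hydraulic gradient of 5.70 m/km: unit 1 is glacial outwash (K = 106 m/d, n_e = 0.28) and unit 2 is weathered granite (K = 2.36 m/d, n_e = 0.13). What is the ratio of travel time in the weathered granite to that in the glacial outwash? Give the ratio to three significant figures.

Unit 1 (glacial outwash): v = 106×0.0057/0.28 = 2.158 m/d, t = 243/2.158 = 112.6 d
Unit 2 (weathered granite): v = 2.36×0.0057/0.13 = 0.1035 m/d, t = 243/0.1035 = 2348 d
t(weathered granite) / t(glacial outwash) = 2348/112.6 = 20.9

20.9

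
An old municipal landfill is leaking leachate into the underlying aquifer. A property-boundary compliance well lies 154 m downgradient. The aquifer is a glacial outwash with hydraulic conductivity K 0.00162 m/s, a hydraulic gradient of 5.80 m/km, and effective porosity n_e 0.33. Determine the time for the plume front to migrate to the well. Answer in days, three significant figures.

K = 0.00162 m/s × 86400 s/d = 140.0 m/d
q = Ki = 140.0 × 0.0058 = 0.8118 m/d
Seepage velocity v = q / n = 0.8118 / 0.33 = 2.460 m/d
t = L / v = 154 / 2.460 = 62.60 d

62.6 days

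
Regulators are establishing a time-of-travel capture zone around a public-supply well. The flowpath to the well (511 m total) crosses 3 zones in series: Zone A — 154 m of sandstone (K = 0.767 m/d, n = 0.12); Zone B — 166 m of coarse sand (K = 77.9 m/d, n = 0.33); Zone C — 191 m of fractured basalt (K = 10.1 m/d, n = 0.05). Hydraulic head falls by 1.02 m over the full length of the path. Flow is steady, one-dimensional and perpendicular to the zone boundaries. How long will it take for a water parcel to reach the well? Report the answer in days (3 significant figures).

Continuity: the same q passes through each zone, so ΔH = q·Σ(L_j/K_j) — the zones act as resistances in series.
Σ(L/K) = 154/0.767 + 166/77.9 + 191/10.1 = 200.8 + 2.131 + 18.91 = 221.8 d
q = ΔH / Σ(L/K) = 1.02 / 221.8 = 0.004598 m/d (same in every zone)
Zone A: v = q/n = 0.004598/0.12 = 0.03832 m/d → t_A = 154/0.03832 = 4019 d
Zone B: v = q/n = 0.004598/0.33 = 0.01393 m/d → t_B = 166/0.01393 = 11910 d
Zone C: v = q/n = 0.004598/0.05 = 0.09196 m/d → t_C = 191/0.09196 = 2077 d
Total t = 4019 + 11910 + 2077 = 18010 d

18000 days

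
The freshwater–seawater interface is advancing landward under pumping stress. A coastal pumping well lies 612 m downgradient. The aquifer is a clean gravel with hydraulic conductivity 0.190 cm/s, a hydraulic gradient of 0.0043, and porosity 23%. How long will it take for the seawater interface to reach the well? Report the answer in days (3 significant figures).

199 days

K = 0.190 cm/s × 864 = 164.2 m/d
q = Ki = 164.2 × 0.0043 = 0.7059 m/d
Seepage velocity v = q / n = 0.7059 / 0.23 = 3.069 m/d
t = L / v = 612 / 3.069 = 199.4 d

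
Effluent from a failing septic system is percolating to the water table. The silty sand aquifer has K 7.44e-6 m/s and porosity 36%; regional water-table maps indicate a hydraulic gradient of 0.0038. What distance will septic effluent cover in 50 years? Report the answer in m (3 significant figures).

K = 7.44e-6 m/s × 86400 s/d = 0.6428 m/d
Darcy flux q = K·i = 0.6428 × 0.0038 = 0.002443 m/d
v_s = q/n_e = 0.002443/0.36 = 0.006785 m/d
T = 50 yr × 365 = 18250 d
L = v × T = 0.006785 × 18250 = 123.8 m

124 m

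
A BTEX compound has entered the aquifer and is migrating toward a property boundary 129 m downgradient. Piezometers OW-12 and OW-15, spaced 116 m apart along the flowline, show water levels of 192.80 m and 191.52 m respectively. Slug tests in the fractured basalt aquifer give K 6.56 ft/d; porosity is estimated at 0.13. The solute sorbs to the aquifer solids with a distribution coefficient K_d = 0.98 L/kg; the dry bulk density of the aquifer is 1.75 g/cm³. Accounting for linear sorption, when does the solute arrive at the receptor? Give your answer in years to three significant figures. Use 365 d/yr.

29.6 years

Hydraulic gradient i = (192.80 − 191.52) / 116 = 1.28 / 116 = 0.01103
K = 6.56 ft/d × 0.3048 = 1.999 m/d
Darcy flux q = K·i = 1.999 × 0.01103 = 0.02206 m/d
Seepage velocity v = q / n = 0.02206 / 0.13 = 0.1697 m/d
Retardation R = 1 + ρ_b·K_d/n = 1 + 1.75×0.98/0.13 = 14.19
Contaminant velocity v_c = v/R = 0.1697/14.19 = 0.01196 m/d
t = L/v_c = 129/0.01196 = 10790 d
   = 10790/365 = 29.6 yr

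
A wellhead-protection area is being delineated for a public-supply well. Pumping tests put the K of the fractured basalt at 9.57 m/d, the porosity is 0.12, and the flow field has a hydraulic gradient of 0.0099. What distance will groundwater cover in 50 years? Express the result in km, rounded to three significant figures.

Darcy flux q = K·i = 9.57 × 0.0099 = 0.09474 m/d
Average linear velocity = 0.09474 / 0.12 = 0.7895 m/d
T = 50 yr × 365 = 18250 d
L = v × T = 0.7895 × 18250 = 14410 m
   = 14.4 km

14.4 km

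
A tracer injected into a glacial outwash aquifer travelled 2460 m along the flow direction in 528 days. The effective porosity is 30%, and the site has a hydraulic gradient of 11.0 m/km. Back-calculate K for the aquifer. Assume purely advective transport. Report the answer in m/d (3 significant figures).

v = L / t = 2460 / 528 = 4.659 m/d
K = v · n / i = 4.659 × 0.30 / 0.011 = 127 m/d

127 m/d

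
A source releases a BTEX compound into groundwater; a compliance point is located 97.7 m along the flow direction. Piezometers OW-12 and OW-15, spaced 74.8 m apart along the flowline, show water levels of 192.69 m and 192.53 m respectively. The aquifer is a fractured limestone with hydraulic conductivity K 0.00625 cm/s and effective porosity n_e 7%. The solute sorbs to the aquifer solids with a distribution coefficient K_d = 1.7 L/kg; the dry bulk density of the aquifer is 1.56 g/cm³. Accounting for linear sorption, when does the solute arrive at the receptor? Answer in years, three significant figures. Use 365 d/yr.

Hydraulic gradient i = (192.69 − 192.53) / 74.8 = 0.16 / 74.8 = 0.002139
K = 0.00625 cm/s × 864 = 5.400 m/d
q = Ki = 5.400 × 0.002139 = 0.01155 m/d
Seepage velocity v = q / n = 0.01155 / 0.07 = 0.1650 m/d
Retardation R = 1 + ρ_b·K_d/n = 1 + 1.56×1.7/0.07 = 38.89
Contaminant velocity v_c = v/R = 0.1650/38.89 = 0.004243 m/d
t = L/v_c = 97.7/0.004243 = 23020 d
   = 23020/365 = 63.1 yr

63.1 years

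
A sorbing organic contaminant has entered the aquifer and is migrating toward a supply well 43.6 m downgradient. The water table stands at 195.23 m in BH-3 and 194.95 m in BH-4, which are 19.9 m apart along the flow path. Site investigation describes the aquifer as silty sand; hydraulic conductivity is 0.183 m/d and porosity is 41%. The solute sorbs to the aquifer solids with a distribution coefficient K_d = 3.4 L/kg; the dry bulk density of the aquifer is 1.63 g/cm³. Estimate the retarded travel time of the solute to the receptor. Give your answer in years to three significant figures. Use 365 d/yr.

Hydraulic gradient i = (195.23 − 194.95) / 19.9 = 0.28 / 19.9 = 0.01407
Specific discharge q = 0.183 × 0.01407 = 0.002575 m/d
Seepage velocity v = q / n = 0.002575 / 0.41 = 0.006280 m/d
Retardation R = 1 + ρ_b·K_d/n = 1 + 1.63×3.4/0.41 = 14.52
Contaminant velocity v_c = v/R = 0.006280/14.52 = 4.326e-4 m/d
t = L/v_c = 43.6/4.326e-4 = 100800 d
   = 100800/365 = 276 yr

276 years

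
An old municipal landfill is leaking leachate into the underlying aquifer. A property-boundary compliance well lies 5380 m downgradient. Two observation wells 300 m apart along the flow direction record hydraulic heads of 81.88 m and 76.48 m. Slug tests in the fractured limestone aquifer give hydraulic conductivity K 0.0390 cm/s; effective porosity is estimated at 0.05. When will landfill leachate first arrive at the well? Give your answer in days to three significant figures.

Hydraulic gradient i = (81.88 − 76.48) / 300 = 5.40 / 300 = 0.01800
K = 0.0390 cm/s × 864 = 33.70 m/d
q = Ki = 33.70 × 0.01800 = 0.6065 m/d
v = Ki/n = 33.70·0.01800/0.05 = 12.13 m/d
t = L / v = 5380 / 12.13 = 443.5 d

444 days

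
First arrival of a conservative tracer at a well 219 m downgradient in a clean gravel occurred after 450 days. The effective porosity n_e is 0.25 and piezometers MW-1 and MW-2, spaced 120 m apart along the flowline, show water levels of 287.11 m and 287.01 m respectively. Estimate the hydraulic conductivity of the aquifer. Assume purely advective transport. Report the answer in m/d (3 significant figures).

146 m/d

Hydraulic gradient i = (287.11 − 287.01) / 120 = 0.10 / 120 = 8.333e-4
v = L / t = 219 / 450 = 0.4867 m/d
K = v · n / i = 0.4867 × 0.25 / 8.333e-4 = 146 m/d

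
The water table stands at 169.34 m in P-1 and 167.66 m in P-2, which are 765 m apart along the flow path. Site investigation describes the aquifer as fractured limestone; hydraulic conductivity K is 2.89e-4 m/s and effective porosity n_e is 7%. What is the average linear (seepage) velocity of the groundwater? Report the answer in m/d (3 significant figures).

Hydraulic gradient i = (169.34 − 167.66) / 765 = 1.68 / 765 = 0.002196
K = 2.89e-4 m/s × 86400 s/d = 24.97 m/d
q = Ki = 24.97 × 0.002196 = 0.05484 m/d
v = Ki/n = 24.97·0.002196/0.07 = 0.7834 m/d

0.783 m/d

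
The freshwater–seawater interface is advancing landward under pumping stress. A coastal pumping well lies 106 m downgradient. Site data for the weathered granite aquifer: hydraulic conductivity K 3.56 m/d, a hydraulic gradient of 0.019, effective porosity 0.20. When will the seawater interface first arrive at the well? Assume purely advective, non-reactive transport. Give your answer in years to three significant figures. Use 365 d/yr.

q = Ki = 3.56 × 0.019 = 0.06764 m/d
v = Ki/n = 3.56·0.019/0.20 = 0.3382 m/d
t = L / v = 106 / 0.3382 = 313.4 d
   = 313.4 / 365 = 0.859 yr

0.859 years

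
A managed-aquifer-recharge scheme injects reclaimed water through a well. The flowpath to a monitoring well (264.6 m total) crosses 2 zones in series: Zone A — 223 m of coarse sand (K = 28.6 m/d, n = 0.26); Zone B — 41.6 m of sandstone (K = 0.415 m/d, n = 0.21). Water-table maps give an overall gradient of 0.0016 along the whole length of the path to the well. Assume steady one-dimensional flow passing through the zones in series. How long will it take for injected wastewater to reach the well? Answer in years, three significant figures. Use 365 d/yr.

46.6 years

Steady 1-D flow in series ⇒ the Darcy flux q is identical in every zone and the zone head losses add (resistances L/K in series).
Σ(L/K) = 223/28.6 + 41.6/0.415 = 7.797 + 100.2 = 108.0 d
K_eq = L_total / Σ(L/K) = 264.6 / 108.0 = 2.449 m/d
q = K_eq · i = 2.449 × 0.0016 = 0.003919 m/d (same in every zone)
Zone A: v = q/n = 0.003919/0.26 = 0.01507 m/d → t_A = 223/0.01507 = 14800 d
Zone B: v = q/n = 0.003919/0.21 = 0.01866 m/d → t_B = 41.6/0.01866 = 2229 d
Total t = 14800 + 2229 = 17030 d
   = 17030 / 365 = 46.6 yr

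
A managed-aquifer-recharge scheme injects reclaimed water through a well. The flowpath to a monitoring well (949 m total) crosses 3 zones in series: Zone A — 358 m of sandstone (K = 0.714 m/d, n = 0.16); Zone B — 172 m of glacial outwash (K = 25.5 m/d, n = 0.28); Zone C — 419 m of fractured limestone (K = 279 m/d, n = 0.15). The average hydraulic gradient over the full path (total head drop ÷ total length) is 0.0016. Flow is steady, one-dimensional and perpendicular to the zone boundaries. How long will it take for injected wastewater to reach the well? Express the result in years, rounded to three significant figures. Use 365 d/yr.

155 years

For zones in series the flux q is common to all zones; the equivalent conductivity is the harmonic (thickness-weighted) mean, K_eq = L_total / Σ(L_j/K_j).
Σ(L/K) = 358/0.714 + 172/25.5 + 419/279 = 501.4 + 6.745 + 1.502 = 509.6 d
K_eq = L_total / Σ(L/K) = 949 / 509.6 = 1.862 m/d
q = K_eq · i = 1.862 × 0.0016 = 0.002979 m/d (same in every zone)
Zone A: v = q/n = 0.002979/0.16 = 0.01862 m/d → t_A = 358/0.01862 = 19230 d
Zone B: v = q/n = 0.002979/0.28 = 0.01064 m/d → t_B = 172/0.01064 = 16160 d
Zone C: v = q/n = 0.002979/0.15 = 0.01986 m/d → t_C = 419/0.01986 = 21100 d
Total t = 19230 + 16160 + 21100 = 56490 d
   = 56490 / 365 = 155 yr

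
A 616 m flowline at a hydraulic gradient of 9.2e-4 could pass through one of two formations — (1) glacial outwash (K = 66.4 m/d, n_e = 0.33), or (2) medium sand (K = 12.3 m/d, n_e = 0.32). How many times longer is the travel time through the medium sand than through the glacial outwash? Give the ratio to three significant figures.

Unit 1 (glacial outwash): v = 66.4×9.2e-4/0.33 = 0.1851 m/d, t = 616/0.1851 = 3328 d
Unit 2 (medium sand): v = 12.3×9.2e-4/0.32 = 0.03536 m/d, t = 616/0.03536 = 17420 d
t(medium sand) / t(glacial outwash) = 17420/3328 = 5.23

5.23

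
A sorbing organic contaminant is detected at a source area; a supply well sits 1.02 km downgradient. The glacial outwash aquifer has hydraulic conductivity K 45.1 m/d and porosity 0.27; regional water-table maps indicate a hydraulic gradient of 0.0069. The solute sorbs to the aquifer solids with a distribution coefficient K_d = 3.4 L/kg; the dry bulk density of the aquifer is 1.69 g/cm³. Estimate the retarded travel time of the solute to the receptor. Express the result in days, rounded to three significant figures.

q = Ki = 45.1 × 0.0069 = 0.3112 m/d
v = Ki/n = 45.1·0.0069/0.27 = 1.153 m/d
Retardation R = 1 + ρ_b·K_d/n = 1 + 1.69×3.4/0.27 = 22.28
Contaminant velocity v_c = v/R = 1.153/22.28 = 0.05173 m/d
L = 1.02 km = 1020 m
t = L/v_c = 1020/0.05173 = 19720 d

19700 days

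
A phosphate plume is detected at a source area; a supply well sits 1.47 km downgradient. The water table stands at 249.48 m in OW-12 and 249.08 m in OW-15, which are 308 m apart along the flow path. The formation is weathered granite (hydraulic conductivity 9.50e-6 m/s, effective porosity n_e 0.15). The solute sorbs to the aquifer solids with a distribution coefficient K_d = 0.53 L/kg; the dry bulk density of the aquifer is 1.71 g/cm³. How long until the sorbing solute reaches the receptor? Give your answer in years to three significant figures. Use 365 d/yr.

3990 years

Hydraulic gradient i = (249.48 − 249.08) / 308 = 0.40 / 308 = 0.001299
K = 9.50e-6 m/s × 86400 s/d = 0.8208 m/d
q = Ki = 0.8208 × 0.001299 = 0.001066 m/d
v_s = q/n_e = 0.001066/0.15 = 0.007106 m/d
Retardation R = 1 + ρ_b·K_d/n = 1 + 1.71×0.53/0.15 = 7.042
Contaminant velocity v_c = v/R = 0.007106/7.042 = 0.001009 m/d
L = 1.47 km = 1470 m
t = L/v_c = 1470/0.001009 = 1.457e6 d
   = 1.457e6/365 = 3990 yr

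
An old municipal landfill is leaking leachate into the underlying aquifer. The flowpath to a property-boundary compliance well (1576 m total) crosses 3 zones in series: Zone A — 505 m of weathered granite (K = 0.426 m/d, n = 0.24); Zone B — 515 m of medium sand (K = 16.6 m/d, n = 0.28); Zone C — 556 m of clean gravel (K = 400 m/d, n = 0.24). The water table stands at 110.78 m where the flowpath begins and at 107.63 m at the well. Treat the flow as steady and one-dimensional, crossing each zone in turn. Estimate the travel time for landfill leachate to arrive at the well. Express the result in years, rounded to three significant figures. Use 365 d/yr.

422 years

Total head drop ΔH = 110.78 − 107.63 = 3.15 m
Steady 1-D flow in series ⇒ the Darcy flux q is identical in every zone and the zone head losses add (resistances L/K in series).
Σ(L/K) = 505/0.426 + 515/16.6 + 556/400 = 1185 + 31.02 + 1.390 = 1218 d
q = ΔH / Σ(L/K) = 3.15 / 1218 = 0.002587 m/d (same in every zone)
Zone A: v = q/n = 0.002587/0.24 = 0.01078 m/d → t_A = 505/0.01078 = 46860 d
Zone B: v = q/n = 0.002587/0.28 = 0.009238 m/d → t_B = 515/0.009238 = 55750 d
Zone C: v = q/n = 0.002587/0.24 = 0.01078 m/d → t_C = 556/0.01078 = 51590 d
Total t = 46860 + 55750 + 51590 = 154200 d
   = 154200 / 365 = 422 yr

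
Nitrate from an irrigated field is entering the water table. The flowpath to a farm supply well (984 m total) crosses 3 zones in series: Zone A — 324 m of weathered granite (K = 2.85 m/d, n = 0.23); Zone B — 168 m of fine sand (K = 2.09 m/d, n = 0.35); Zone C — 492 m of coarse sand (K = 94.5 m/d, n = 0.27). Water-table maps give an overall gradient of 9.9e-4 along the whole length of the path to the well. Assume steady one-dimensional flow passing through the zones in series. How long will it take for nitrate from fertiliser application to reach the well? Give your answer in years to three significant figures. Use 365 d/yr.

Steady 1-D flow in series ⇒ the Darcy flux q is identical in every zone and the zone head losses add (resistances L/K in series).
Σ(L/K) = 324/2.85 + 168/2.09 + 492/94.5 = 113.7 + 80.38 + 5.206 = 199.3 d
K_eq = L_total / Σ(L/K) = 984 / 199.3 = 4.938 m/d
q = K_eq · i = 4.938 × 9.9e-4 = 0.004889 m/d (same in every zone)
Zone A: v = q/n = 0.004889/0.23 = 0.02125 m/d → t_A = 324/0.02125 = 15240 d
Zone B: v = q/n = 0.004889/0.35 = 0.01397 m/d → t_B = 168/0.01397 = 12030 d
Zone C: v = q/n = 0.004889/0.27 = 0.01811 m/d → t_C = 492/0.01811 = 27170 d
Total t = 15240 + 12030 + 27170 = 54450 d
   = 54450 / 365 = 149 yr

149 years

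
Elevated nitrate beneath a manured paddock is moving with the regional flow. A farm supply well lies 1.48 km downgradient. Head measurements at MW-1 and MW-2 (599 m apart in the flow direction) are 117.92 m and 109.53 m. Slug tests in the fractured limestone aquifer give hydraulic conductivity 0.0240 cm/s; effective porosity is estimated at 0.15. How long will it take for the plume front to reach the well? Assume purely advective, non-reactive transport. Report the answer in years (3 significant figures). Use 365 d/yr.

Hydraulic gradient i = (117.92 − 109.53) / 599 = 8.39 / 599 = 0.01401
K = 0.0240 cm/s × 864 = 20.74 m/d
Darcy flux q = K·i = 20.74 × 0.01401 = 0.2904 m/d
Average linear velocity = 0.2904 / 0.15 = 1.936 m/d
L = 1.48 km = 1480 m
t = L / v = 1480 / 1.936 = 764.4 d
   = 764.4 / 365 = 2.09 yr

2.09 years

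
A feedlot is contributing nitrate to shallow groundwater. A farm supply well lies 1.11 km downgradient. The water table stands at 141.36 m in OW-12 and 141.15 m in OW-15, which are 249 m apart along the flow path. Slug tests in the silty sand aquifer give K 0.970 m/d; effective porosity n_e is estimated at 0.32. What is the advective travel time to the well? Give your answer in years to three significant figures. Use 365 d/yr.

Hydraulic gradient i = (141.36 − 141.15) / 249 = 0.21 / 249 = 8.434e-4
Specific discharge q = 0.970 × 8.434e-4 = 8.181e-4 m/d
v_s = q/n_e = 8.181e-4/0.32 = 0.002556 m/d
L = 1.11 km = 1110 m
t = L / v = 1110 / 0.002556 = 434200 d
   = 434200 / 365 = 1190 yr

1190 years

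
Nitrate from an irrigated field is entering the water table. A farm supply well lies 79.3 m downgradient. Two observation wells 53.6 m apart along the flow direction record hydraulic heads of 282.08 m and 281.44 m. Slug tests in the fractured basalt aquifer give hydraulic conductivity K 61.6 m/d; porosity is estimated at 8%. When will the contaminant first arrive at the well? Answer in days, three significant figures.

Hydraulic gradient i = (282.08 − 281.44) / 53.6 = 0.64 / 53.6 = 0.01194
Darcy flux q = K·i = 61.6 × 0.01194 = 0.7355 m/d
Average linear velocity = 0.7355 / 0.08 = 9.194 m/d
t = L / v = 79.3 / 9.194 = 8.625 d

8.63 days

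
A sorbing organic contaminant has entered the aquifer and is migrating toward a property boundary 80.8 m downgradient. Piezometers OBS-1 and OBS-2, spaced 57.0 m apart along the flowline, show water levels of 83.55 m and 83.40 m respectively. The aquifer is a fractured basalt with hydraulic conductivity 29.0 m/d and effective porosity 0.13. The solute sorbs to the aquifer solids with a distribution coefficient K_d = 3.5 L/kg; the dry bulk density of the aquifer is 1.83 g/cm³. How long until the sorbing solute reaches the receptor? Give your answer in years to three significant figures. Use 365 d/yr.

19.0 years

Hydraulic gradient i = (83.55 − 83.40) / 57.0 = 0.15 / 57.0 = 0.002632
Specific discharge q = 29.0 × 0.002632 = 0.07632 m/d
Seepage velocity v = q / n = 0.07632 / 0.13 = 0.5870 m/d
Retardation R = 1 + ρ_b·K_d/n = 1 + 1.83×3.5/0.13 = 50.27
Contaminant velocity v_c = v/R = 0.5870/50.27 = 0.01168 m/d
t = L/v_c = 80.8/0.01168 = 6919 d
   = 6919/365 = 19.0 yr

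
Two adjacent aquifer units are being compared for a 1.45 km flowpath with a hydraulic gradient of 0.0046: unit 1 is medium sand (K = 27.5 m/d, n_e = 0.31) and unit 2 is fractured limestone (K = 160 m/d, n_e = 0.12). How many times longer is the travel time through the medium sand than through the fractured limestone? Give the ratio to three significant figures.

15.0

Unit 1 (medium sand): v = 27.5×0.0046/0.31 = 0.4081 m/d, t = 1450/0.4081 = 3553 d
Unit 2 (fractured limestone): v = 160×0.0046/0.12 = 6.133 m/d, t = 1450/6.133 = 236.4 d
t(medium sand) / t(fractured limestone) = 3553/236.4 = 15.0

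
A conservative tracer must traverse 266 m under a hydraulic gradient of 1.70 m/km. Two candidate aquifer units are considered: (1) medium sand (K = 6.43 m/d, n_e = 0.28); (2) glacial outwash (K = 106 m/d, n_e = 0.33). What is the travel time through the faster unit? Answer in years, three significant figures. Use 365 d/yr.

Unit 1 (medium sand): v = 6.43×0.0017/0.28 = 0.03904 m/d, t = 266/0.03904 = 6814 d
Unit 2 (glacial outwash): v = 106×0.0017/0.33 = 0.5461 m/d, t = 266/0.5461 = 487.1 d
Faster: 487.1 d / 365 = 1.33 yr

1.33 years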